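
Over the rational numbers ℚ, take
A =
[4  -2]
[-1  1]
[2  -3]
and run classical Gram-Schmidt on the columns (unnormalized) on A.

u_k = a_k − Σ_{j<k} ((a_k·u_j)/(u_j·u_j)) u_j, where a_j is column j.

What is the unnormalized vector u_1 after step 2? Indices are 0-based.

Step 1: u_0 = a_0 = (4, -1, 2).
Step 2: u_1 = a_1 − (-5/7)·u_0 = (6/7, 2/7, -11/7).

u_1 = (6/7, 2/7, -11/7)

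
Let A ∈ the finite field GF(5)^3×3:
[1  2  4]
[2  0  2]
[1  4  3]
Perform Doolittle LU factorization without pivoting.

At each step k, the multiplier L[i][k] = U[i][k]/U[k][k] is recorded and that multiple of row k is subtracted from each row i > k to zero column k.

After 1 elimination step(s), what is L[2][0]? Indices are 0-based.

[col 0] pivot 1
  R1 -= 2*R0 → (0, 1, 4)  (L[1][0] := 2)
  R2 -= 1*R0 → (0, 2, 4)  (L[2][0] := 1)

L[2][0] = 1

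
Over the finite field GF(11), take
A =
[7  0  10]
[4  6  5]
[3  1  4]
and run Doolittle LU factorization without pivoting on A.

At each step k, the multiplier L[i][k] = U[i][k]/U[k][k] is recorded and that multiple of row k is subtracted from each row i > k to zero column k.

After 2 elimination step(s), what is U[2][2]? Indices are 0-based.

U[2][2] = 9

Step 1: pivot at (0,0) is 7.
  row1 ← row1 − (10)·row0  ⇒  L[1][0]=10, U row1=(0, 6, 4)
  row2 ← row2 − (2)·row0  ⇒  L[2][0]=2, U row2=(0, 1, 6)
Step 2: pivot at (1,1) is 6.
  row2 ← row2 − (2)·row1  ⇒  L[2][1]=2, U row2=(0, 0, 9)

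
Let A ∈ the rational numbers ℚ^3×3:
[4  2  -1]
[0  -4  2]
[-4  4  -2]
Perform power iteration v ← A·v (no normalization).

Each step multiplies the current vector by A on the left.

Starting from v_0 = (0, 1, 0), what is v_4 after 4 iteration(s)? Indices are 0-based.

v_4 = (-240, 992, -1248)

v_0 = (0, 1, 0).
v_1 = A·v_0 = (2, -4, 4).
v_2 = A·v_1 = (-4, 24, -32).
v_3 = A·v_2 = (64, -160, 176).
v_4 = A·v_3 = (-240, 992, -1248).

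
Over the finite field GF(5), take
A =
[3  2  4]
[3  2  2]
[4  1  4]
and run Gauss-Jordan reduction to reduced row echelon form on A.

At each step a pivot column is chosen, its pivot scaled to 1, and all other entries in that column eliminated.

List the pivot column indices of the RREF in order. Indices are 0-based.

pivot(0,0)=3: scale R0 → (1, 4, 3)
  clear (1,0): R1 −= (3)R0 → (0, 0, 3)
  clear (2,0): R2 −= (4)R0 → (0, 0, 2)
col 1: no nonzero at/below row 1; advance.
pivot(1,2)=3: scale R1 → (0, 0, 1)
  clear (0,2): R0 −= (3)R1 → (1, 4, 0)
  clear (2,2): R2 −= (2)R1 → (0, 0, 0)

pivot columns: 0, 2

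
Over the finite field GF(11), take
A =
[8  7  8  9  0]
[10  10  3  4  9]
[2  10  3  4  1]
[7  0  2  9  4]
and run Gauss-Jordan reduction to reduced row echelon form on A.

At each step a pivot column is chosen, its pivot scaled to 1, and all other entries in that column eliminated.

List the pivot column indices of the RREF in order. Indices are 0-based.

step 1: normalize row 0 (÷8) = (1, 5, 1, 8, 0)
  row 1: subtract 10×row0 = (0, 4, 4, 1, 9)
  row 2: subtract 2×row0 = (0, 0, 1, 10, 1)
  row 3: subtract 7×row0 = (0, 9, 6, 8, 4)
step 2: normalize row 1 (÷4) = (0, 1, 1, 3, 5)
  row 0: subtract 5×row1 = (1, 0, 7, 4, 8)
  row 3: subtract 9×row1 = (0, 0, 8, 3, 3)
step 3: normalize row 2 (÷1) = (0, 0, 1, 10, 1)
  row 0: subtract 7×row2 = (1, 0, 0, 0, 1)
  row 1: subtract 1×row2 = (0, 1, 0, 4, 4)
  row 3: subtract 8×row2 = (0, 0, 0, 0, 6)
skip col 3 (zero from row 3)
step 4: normalize row 3 (÷6) = (0, 0, 0, 0, 1)
  row 0: subtract 1×row3 = (1, 0, 0, 0, 0)
  row 1: subtract 4×row3 = (0, 1, 0, 4, 0)
  row 2: subtract 1×row3 = (0, 0, 1, 10, 0)

pivot columns: 0, 1, 2, 4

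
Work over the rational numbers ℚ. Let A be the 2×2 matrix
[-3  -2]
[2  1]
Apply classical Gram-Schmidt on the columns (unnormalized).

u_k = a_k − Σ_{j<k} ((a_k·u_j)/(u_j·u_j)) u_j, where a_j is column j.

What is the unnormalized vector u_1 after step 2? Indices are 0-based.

u_1 = (-2/13, -3/13)

Step 1: u_0 = a_0 = (-3, 2).
Step 2: u_1 = a_1 − (8/13)·u_0 = (-2/13, -3/13).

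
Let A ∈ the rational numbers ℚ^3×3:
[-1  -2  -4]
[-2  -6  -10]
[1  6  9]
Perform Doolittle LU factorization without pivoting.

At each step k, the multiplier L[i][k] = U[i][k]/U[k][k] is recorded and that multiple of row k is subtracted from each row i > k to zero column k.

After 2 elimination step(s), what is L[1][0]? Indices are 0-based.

[col 0] pivot -1
  R1 -= 2*R0 → (0, -2, -2)  (L[1][0] := 2)
  R2 -= -1*R0 → (0, 4, 5)  (L[2][0] := -1)
[col 1] pivot -2
  R2 -= -2*R1 → (0, 0, 1)  (L[2][1] := -2)

L[1][0] = 2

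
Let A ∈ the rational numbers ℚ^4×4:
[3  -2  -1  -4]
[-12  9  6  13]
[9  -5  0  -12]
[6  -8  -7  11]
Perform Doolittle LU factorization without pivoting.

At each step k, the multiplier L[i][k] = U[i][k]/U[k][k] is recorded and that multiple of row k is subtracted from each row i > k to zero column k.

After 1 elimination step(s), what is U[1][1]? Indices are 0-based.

Step 1: pivot at (0,0) is 3.
  row1 ← row1 − (-4)·row0  ⇒  L[1][0]=-4, U row1=(0, 1, 2, -3)
  row2 ← row2 − (3)·row0  ⇒  L[2][0]=3, U row2=(0, 1, 3, 0)
  row3 ← row3 − (2)·row0  ⇒  L[3][0]=2, U row3=(0, -4, -5, 19)

U[1][1] = 1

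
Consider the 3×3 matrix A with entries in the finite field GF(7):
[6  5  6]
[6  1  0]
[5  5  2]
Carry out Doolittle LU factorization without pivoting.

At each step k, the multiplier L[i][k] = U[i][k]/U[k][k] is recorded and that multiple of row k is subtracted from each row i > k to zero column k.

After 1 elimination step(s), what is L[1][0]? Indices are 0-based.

L[1][0] = 1

[col 0] pivot 6
  R1 -= 1*R0 → (0, 3, 1)  (L[1][0] := 1)
  R2 -= 2*R0 → (0, 2, 4)  (L[2][0] := 2)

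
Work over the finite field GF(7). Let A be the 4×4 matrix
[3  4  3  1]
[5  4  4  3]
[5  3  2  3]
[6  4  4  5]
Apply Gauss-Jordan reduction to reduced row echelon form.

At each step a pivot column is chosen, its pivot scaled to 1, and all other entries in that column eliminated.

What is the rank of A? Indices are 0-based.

pivot(0,0)=3: scale R0 → (1, 6, 1, 5)
  clear (1,0): R1 −= (5)R0 → (0, 2, 6, 6)
  clear (2,0): R2 −= (5)R0 → (0, 1, 4, 6)
  clear (3,0): R3 −= (6)R0 → (0, 3, 5, 3)
pivot(1,1)=2: scale R1 → (0, 1, 3, 3)
  clear (0,1): R0 −= (6)R1 → (1, 0, 4, 1)
  clear (2,1): R2 −= (1)R1 → (0, 0, 1, 3)
  clear (3,1): R3 −= (3)R1 → (0, 0, 3, 1)
pivot(2,2)=1: scale R2 → (0, 0, 1, 3)
  clear (0,2): R0 −= (4)R2 → (1, 0, 0, 3)
  clear (1,2): R1 −= (3)R2 → (0, 1, 0, 1)
  clear (3,2): R3 −= (3)R2 → (0, 0, 0, 6)
pivot(3,3)=6: scale R3 → (0, 0, 0, 1)
  clear (0,3): R0 −= (3)R3 → (1, 0, 0, 0)
  clear (1,3): R1 −= (1)R3 → (0, 1, 0, 0)
  clear (2,3): R2 −= (3)R3 → (0, 0, 1, 0)

rank = 4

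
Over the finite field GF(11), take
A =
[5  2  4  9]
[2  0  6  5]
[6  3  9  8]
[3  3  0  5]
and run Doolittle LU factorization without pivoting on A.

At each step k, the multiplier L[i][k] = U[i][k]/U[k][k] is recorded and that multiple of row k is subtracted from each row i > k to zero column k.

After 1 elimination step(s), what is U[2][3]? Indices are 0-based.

U[2][3] = 6

Step 1: pivot at (0,0) is 5.
  row1 ← row1 − (7)·row0  ⇒  L[1][0]=7, U row1=(0, 8, 0, 8)
  row2 ← row2 − (10)·row0  ⇒  L[2][0]=10, U row2=(0, 5, 2, 6)
  row3 ← row3 − (5)·row0  ⇒  L[3][0]=5, U row3=(0, 4, 2, 4)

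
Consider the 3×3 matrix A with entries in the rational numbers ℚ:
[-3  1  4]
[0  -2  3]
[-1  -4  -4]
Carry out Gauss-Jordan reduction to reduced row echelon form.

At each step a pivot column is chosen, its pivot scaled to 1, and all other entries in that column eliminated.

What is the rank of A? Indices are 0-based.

[1] R0 /= -3  ⇒  (1, -1/3, -4/3)
     R2 -= -1·R0  ⇒  (0, -13/3, -16/3)
[2] R1 /= -2  ⇒  (0, 1, -3/2)
     R0 -= -1/3·R1  ⇒  (1, 0, -11/6)
     R2 -= -13/3·R1  ⇒  (0, 0, -71/6)
[3] R2 /= -71/6  ⇒  (0, 0, 1)
     R0 -= -11/6·R2  ⇒  (1, 0, 0)
     R1 -= -3/2·R2  ⇒  (0, 1, 0)

rank = 3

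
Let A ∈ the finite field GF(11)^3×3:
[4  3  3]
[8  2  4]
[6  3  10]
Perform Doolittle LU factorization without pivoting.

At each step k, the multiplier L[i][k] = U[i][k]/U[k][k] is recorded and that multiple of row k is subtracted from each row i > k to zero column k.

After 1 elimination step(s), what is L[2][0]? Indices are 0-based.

Step 1: pivot at (0,0) is 4.
  row1 ← row1 − (2)·row0  ⇒  L[1][0]=2, U row1=(0, 7, 9)
  row2 ← row2 − (7)·row0  ⇒  L[2][0]=7, U row2=(0, 4, 0)

L[2][0] = 7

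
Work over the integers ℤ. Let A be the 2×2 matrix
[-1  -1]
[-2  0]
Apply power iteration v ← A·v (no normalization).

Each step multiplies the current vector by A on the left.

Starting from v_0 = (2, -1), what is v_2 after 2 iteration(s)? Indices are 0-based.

v_0 = (2, -1).
v_1 = A·v_0 = (-1, -4).
v_2 = A·v_1 = (5, 2).

v_2 = (5, 2)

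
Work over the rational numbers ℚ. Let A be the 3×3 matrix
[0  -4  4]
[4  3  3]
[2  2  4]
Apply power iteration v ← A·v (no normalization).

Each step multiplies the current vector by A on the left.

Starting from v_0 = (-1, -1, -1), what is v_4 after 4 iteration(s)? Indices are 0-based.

v_0 = (-1, -1, -1).
v_1 = A·v_0 = (0, -10, -8).
v_2 = A·v_1 = (8, -54, -52).
v_3 = A·v_2 = (8, -286, -300).
v_4 = A·v_3 = (-56, -1726, -1756).

v_4 = (-56, -1726, -1756)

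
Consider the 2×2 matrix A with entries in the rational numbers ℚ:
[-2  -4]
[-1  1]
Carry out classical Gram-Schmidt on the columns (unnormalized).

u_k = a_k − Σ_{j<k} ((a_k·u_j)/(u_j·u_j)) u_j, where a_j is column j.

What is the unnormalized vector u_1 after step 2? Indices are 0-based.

Step 1: u_0 = a_0 = (-2, -1).
Step 2: u_1 = a_1 − (7/5)·u_0 = (-6/5, 12/5).

u_1 = (-6/5, 12/5)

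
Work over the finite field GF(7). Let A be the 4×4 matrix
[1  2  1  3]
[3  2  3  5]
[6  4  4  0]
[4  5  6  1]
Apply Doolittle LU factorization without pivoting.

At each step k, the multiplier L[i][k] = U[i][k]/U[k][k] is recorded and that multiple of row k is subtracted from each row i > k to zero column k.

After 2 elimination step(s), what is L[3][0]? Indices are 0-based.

L[3][0] = 4

[col 0] pivot 1
  R1 -= 3*R0 → (0, 3, 0, 3)  (L[1][0] := 3)
  R2 -= 6*R0 → (0, 6, 5, 3)  (L[2][0] := 6)
  R3 -= 4*R0 → (0, 4, 2, 3)  (L[3][0] := 4)
[col 1] pivot 3
  R2 -= 2*R1 → (0, 0, 5, 4)  (L[2][1] := 2)
  R3 -= 6*R1 → (0, 0, 2, 6)  (L[3][1] := 6)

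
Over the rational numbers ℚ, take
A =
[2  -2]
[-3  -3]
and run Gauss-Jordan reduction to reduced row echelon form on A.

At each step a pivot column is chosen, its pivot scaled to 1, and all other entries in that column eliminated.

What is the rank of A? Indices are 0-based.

step 1: normalize row 0 (÷2) = (1, -1)
  row 1: subtract -3×row0 = (0, -6)
step 2: normalize row 1 (÷-6) = (0, 1)
  row 0: subtract -1×row1 = (1, 0)

rank = 2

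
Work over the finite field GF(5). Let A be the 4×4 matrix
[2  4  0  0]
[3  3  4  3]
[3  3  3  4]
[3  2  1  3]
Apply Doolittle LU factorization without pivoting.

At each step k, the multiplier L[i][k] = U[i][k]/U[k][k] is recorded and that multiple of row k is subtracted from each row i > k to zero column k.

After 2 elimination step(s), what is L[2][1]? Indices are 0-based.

[col 0] pivot 2
  R1 -= 4*R0 → (0, 2, 4, 3)  (L[1][0] := 4)
  R2 -= 4*R0 → (0, 2, 3, 4)  (L[2][0] := 4)
  R3 -= 4*R0 → (0, 1, 1, 3)  (L[3][0] := 4)
[col 1] pivot 2
  R2 -= 1*R1 → (0, 0, 4, 1)  (L[2][1] := 1)
  R3 -= 3*R1 → (0, 0, 4, 4)  (L[3][1] := 3)

L[2][1] = 1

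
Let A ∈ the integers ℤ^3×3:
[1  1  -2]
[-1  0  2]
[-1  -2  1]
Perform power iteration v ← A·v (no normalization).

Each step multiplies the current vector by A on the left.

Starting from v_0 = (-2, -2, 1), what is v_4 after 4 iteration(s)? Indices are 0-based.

v_4 = (58, -32, -65)

v_0 = (-2, -2, 1).
v_1 = A·v_0 = (-6, 4, 7).
v_2 = A·v_1 = (-16, 20, 5).
v_3 = A·v_2 = (-6, 26, -19).
v_4 = A·v_3 = (58, -32, -65).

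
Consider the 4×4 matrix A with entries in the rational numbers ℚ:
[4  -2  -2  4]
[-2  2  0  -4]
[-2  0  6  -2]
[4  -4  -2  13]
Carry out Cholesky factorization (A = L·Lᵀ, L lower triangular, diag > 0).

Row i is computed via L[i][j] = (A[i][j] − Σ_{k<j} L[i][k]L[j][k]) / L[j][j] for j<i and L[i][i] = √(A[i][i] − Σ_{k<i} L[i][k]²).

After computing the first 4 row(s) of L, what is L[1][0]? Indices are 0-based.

Step 1: L[0][0] = √(4) = 2.
  L[1][0] = (-2) / L[0][0] = -1.
Step 2: L[1][1] = √(1) = 1.
  L[2][0] = (-2) / L[0][0] = -1.
  L[2][1] = (-1) / L[1][1] = -1.
Step 3: L[2][2] = √(4) = 2.
  L[3][0] = (4) / L[0][0] = 2.
  L[3][1] = (-2) / L[1][1] = -2.
  L[3][2] = (-2) / L[2][2] = -1.
Step 4: L[3][3] = √(4) = 2.

L[1][0] = -1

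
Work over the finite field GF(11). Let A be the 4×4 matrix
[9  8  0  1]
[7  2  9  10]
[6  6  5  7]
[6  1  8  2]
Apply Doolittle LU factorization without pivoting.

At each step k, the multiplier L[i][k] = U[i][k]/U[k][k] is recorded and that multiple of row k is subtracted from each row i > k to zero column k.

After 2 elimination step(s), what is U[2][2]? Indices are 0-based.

[col 0] pivot 9
  R1 -= 2*R0 → (0, 8, 9, 8)  (L[1][0] := 2)
  R2 -= 8*R0 → (0, 8, 5, 10)  (L[2][0] := 8)
  R3 -= 8*R0 → (0, 3, 8, 5)  (L[3][0] := 8)
[col 1] pivot 8
  R2 -= 1*R1 → (0, 0, 7, 2)  (L[2][1] := 1)
  R3 -= 10*R1 → (0, 0, 6, 2)  (L[3][1] := 10)

U[2][2] = 7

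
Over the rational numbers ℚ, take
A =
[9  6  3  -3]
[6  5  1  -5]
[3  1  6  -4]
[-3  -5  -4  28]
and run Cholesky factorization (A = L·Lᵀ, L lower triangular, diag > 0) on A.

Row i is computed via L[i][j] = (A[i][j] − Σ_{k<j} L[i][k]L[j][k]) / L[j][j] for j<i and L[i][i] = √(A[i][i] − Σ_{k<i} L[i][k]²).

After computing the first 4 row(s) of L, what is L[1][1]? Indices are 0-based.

L[1][1] = 1

Step 1: L[0][0] = √(9) = 3.
  L[1][0] = (6) / L[0][0] = 2.
Step 2: L[1][1] = √(1) = 1.
  L[2][0] = (3) / L[0][0] = 1.
  L[2][1] = (-1) / L[1][1] = -1.
Step 3: L[2][2] = √(4) = 2.
  L[3][0] = (-3) / L[0][0] = -1.
  L[3][1] = (-3) / L[1][1] = -3.
  L[3][2] = (-6) / L[2][2] = -3.
Step 4: L[3][3] = √(9) = 3.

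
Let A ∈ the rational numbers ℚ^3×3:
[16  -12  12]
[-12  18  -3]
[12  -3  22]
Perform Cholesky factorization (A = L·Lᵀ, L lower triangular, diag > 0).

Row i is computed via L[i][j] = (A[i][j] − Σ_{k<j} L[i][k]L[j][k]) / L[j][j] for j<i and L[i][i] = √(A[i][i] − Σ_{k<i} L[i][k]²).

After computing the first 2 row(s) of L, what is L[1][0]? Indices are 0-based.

Step 1: L[0][0] = √(16) = 4.
  L[1][0] = (-12) / L[0][0] = -3.
Step 2: L[1][1] = √(9) = 3.

L[1][0] = -3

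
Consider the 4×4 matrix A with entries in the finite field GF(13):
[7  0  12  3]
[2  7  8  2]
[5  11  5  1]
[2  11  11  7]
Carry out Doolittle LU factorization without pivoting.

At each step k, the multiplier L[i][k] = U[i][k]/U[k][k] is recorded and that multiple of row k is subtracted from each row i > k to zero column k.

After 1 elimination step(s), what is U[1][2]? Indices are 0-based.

U[1][2] = 12

Step 1: pivot at (0,0) is 7.
  row1 ← row1 − (4)·row0  ⇒  L[1][0]=4, U row1=(0, 7, 12, 3)
  row2 ← row2 − (10)·row0  ⇒  L[2][0]=10, U row2=(0, 11, 2, 10)
  row3 ← row3 − (4)·row0  ⇒  L[3][0]=4, U row3=(0, 11, 2, 8)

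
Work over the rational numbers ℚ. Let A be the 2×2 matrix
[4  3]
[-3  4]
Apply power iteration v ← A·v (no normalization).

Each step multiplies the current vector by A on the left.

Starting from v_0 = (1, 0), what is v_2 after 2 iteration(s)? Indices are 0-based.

v_2 = (7, -24)

v_0 = (1, 0).
v_1 = A·v_0 = (4, -3).
v_2 = A·v_1 = (7, -24).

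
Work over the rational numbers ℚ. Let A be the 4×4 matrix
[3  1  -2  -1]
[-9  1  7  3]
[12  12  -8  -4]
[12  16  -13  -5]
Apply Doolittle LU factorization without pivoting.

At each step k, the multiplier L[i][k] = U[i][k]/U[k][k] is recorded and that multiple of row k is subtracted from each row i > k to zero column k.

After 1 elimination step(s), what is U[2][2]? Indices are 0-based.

k=0: U[0][0]=3
  eliminate (1,0): mult=-3, new row 1: (0, 4, 1, 0); set L[1][0]=-3
  eliminate (2,0): mult=4, new row 2: (0, 8, 0, 0); set L[2][0]=4
  eliminate (3,0): mult=4, new row 3: (0, 12, -5, -1); set L[3][0]=4

U[2][2] = 0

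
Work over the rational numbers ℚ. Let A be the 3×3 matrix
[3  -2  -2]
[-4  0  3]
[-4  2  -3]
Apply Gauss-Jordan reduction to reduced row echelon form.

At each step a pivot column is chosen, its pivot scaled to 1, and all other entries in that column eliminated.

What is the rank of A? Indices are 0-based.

rank = 3

[1] R0 /= 3  ⇒  (1, -2/3, -2/3)
     R1 -= -4·R0  ⇒  (0, -8/3, 1/3)
     R2 -= -4·R0  ⇒  (0, -2/3, -17/3)
[2] R1 /= -8/3  ⇒  (0, 1, -1/8)
     R0 -= -2/3·R1  ⇒  (1, 0, -3/4)
     R2 -= -2/3·R1  ⇒  (0, 0, -23/4)
[3] R2 /= -23/4  ⇒  (0, 0, 1)
     R0 -= -3/4·R2  ⇒  (1, 0, 0)
     R1 -= -1/8·R2  ⇒  (0, 1, 0)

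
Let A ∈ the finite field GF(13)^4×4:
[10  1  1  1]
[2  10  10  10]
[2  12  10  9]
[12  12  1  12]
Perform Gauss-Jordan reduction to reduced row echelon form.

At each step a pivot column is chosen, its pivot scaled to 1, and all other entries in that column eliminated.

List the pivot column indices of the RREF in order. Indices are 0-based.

pivot(0,0)=10: scale R0 → (1, 4, 4, 4)
  clear (1,0): R1 −= (2)R0 → (0, 2, 2, 2)
  clear (2,0): R2 −= (2)R0 → (0, 4, 2, 1)
  clear (3,0): R3 −= (12)R0 → (0, 3, 5, 3)
pivot(1,1)=2: scale R1 → (0, 1, 1, 1)
  clear (0,1): R0 −= (4)R1 → (1, 0, 0, 0)
  clear (2,1): R2 −= (4)R1 → (0, 0, 11, 10)
  clear (3,1): R3 −= (3)R1 → (0, 0, 2, 0)
pivot(2,2)=11: scale R2 → (0, 0, 1, 8)
  clear (1,2): R1 −= (1)R2 → (0, 1, 0, 6)
  clear (3,2): R3 −= (2)R2 → (0, 0, 0, 10)
pivot(3,3)=10: scale R3 → (0, 0, 0, 1)
  clear (1,3): R1 −= (6)R3 → (0, 1, 0, 0)
  clear (2,3): R2 −= (8)R3 → (0, 0, 1, 0)

pivot columns: 0, 1, 2, 3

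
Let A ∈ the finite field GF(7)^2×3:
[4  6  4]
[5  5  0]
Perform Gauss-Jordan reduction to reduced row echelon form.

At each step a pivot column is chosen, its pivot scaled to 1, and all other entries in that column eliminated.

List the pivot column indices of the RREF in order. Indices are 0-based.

pivot columns: 0, 1

pivot(0,0)=4: scale R0 → (1, 5, 1)
  clear (1,0): R1 −= (5)R0 → (0, 1, 2)
pivot(1,1)=1: scale R1 → (0, 1, 2)
  clear (0,1): R0 −= (5)R1 → (1, 0, 5)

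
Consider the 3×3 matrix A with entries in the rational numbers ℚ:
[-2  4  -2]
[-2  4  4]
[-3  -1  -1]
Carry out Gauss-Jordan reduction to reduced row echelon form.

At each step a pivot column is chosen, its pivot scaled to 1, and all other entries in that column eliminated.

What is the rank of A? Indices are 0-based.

rank = 3

pivot(0,0)=-2: scale R0 → (1, -2, 1)
  clear (1,0): R1 −= (-2)R0 → (0, 0, 6)
  clear (2,0): R2 −= (-3)R0 → (0, -7, 2)
pivot(1,1): swap R1↔R2
pivot(1,1)=-7: scale R1 → (0, 1, -2/7)
  clear (0,1): R0 −= (-2)R1 → (1, 0, 3/7)
pivot(2,2)=6: scale R2 → (0, 0, 1)
  clear (0,2): R0 −= (3/7)R2 → (1, 0, 0)
  clear (1,2): R1 −= (-2/7)R2 → (0, 1, 0)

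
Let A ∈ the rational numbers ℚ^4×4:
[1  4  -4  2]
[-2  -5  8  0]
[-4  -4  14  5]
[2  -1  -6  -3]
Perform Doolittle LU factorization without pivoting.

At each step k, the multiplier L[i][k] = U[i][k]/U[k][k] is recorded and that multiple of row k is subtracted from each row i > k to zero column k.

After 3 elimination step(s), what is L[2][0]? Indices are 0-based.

L[2][0] = -4

k=0: U[0][0]=1
  eliminate (1,0): mult=-2, new row 1: (0, 3, 0, 4); set L[1][0]=-2
  eliminate (2,0): mult=-4, new row 2: (0, 12, -2, 13); set L[2][0]=-4
  eliminate (3,0): mult=2, new row 3: (0, -9, 2, -7); set L[3][0]=2
k=1: U[1][1]=3
  eliminate (2,1): mult=4, new row 2: (0, 0, -2, -3); set L[2][1]=4
  eliminate (3,1): mult=-3, new row 3: (0, 0, 2, 5); set L[3][1]=-3
k=2: U[2][2]=-2
  eliminate (3,2): mult=-1, new row 3: (0, 0, 0, 2); set L[3][2]=-1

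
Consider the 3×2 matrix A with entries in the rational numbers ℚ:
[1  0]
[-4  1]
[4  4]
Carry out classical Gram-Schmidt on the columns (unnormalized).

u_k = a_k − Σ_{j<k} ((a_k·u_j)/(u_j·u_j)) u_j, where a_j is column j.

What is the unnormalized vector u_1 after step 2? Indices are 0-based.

u_1 = (-4/11, 27/11, 28/11)

Step 1: u_0 = a_0 = (1, -4, 4).
Step 2: u_1 = a_1 − (4/11)·u_0 = (-4/11, 27/11, 28/11).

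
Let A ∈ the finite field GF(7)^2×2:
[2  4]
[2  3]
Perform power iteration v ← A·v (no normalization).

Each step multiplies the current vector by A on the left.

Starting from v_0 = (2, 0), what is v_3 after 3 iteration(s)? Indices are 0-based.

v_0 = (2, 0).
v_1 = A·v_0 = (4, 4).
v_2 = A·v_1 = (3, 6).
v_3 = A·v_2 = (2, 3).

v_3 = (2, 3)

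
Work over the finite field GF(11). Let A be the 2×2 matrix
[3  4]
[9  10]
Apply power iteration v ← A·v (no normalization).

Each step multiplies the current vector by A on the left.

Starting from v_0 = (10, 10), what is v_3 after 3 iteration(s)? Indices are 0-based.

v_3 = (6, 7)

v_0 = (10, 10).
v_1 = A·v_0 = (4, 3).
v_2 = A·v_1 = (2, 0).
v_3 = A·v_2 = (6, 7).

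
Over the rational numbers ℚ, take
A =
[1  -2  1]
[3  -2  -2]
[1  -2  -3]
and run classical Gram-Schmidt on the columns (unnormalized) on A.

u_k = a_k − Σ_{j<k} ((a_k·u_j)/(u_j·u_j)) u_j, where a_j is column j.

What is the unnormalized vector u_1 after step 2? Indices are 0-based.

u_1 = (-12/11, 8/11, -12/11)

Step 1: u_0 = a_0 = (1, 3, 1).
Step 2: u_1 = a_1 − (-10/11)·u_0 = (-12/11, 8/11, -12/11).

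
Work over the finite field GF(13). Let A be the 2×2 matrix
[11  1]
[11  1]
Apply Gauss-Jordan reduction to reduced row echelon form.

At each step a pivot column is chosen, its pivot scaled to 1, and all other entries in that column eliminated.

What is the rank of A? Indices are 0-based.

[1] R0 /= 11  ⇒  (1, 6)
     R1 -= 11·R0  ⇒  (0, 0)
column 1 empty below row 1

rank = 1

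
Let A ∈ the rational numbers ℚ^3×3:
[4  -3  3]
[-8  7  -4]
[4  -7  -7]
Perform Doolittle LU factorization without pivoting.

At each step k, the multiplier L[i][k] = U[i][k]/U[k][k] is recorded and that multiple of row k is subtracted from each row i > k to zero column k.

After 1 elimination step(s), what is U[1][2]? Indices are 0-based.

U[1][2] = 2

[col 0] pivot 4
  R1 -= -2*R0 → (0, 1, 2)  (L[1][0] := -2)
  R2 -= 1*R0 → (0, -4, -10)  (L[2][0] := 1)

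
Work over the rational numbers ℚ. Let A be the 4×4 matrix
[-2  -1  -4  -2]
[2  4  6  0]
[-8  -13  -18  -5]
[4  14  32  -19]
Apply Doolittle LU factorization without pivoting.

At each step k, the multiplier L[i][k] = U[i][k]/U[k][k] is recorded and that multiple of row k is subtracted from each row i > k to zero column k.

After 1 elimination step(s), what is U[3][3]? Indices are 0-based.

U[3][3] = -23

k=0: U[0][0]=-2
  eliminate (1,0): mult=-1, new row 1: (0, 3, 2, -2); set L[1][0]=-1
  eliminate (2,0): mult=4, new row 2: (0, -9, -2, 3); set L[2][0]=4
  eliminate (3,0): mult=-2, new row 3: (0, 12, 24, -23); set L[3][0]=-2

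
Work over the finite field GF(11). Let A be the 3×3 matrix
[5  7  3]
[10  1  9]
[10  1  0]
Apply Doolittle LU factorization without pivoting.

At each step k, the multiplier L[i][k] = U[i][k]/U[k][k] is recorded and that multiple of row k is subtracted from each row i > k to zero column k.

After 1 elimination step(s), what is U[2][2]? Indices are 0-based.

Step 1: pivot at (0,0) is 5.
  row1 ← row1 − (2)·row0  ⇒  L[1][0]=2, U row1=(0, 9, 3)
  row2 ← row2 − (2)·row0  ⇒  L[2][0]=2, U row2=(0, 9, 5)

U[2][2] = 5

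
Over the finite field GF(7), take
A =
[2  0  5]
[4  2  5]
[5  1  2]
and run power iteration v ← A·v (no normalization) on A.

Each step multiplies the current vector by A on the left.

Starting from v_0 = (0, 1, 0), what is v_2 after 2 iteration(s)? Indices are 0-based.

v_2 = (5, 2, 4)

v_0 = (0, 1, 0).
v_1 = A·v_0 = (0, 2, 1).
v_2 = A·v_1 = (5, 2, 4).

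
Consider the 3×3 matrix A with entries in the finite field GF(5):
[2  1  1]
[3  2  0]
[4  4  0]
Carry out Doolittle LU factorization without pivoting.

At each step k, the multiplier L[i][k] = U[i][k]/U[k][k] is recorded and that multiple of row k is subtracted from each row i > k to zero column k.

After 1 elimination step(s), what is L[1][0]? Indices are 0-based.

L[1][0] = 4

k=0: U[0][0]=2
  eliminate (1,0): mult=4, new row 1: (0, 3, 1); set L[1][0]=4
  eliminate (2,0): mult=2, new row 2: (0, 2, 3); set L[2][0]=2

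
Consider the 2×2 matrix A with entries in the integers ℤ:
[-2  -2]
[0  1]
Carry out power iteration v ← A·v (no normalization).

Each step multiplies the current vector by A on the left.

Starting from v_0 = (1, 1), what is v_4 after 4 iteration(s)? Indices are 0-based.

v_4 = (26, 1)

v_0 = (1, 1).
v_1 = A·v_0 = (-4, 1).
v_2 = A·v_1 = (6, 1).
v_3 = A·v_2 = (-14, 1).
v_4 = A·v_3 = (26, 1).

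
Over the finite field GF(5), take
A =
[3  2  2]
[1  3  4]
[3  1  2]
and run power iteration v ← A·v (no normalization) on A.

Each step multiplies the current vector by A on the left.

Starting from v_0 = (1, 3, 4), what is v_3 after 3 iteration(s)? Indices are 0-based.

v_0 = (1, 3, 4).
v_1 = A·v_0 = (2, 1, 4).
v_2 = A·v_1 = (1, 1, 0).
v_3 = A·v_2 = (0, 4, 4).

v_3 = (0, 4, 4)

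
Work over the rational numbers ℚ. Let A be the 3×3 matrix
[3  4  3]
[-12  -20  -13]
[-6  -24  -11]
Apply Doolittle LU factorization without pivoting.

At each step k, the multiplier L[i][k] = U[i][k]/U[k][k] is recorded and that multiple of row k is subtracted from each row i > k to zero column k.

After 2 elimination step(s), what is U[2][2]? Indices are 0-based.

[col 0] pivot 3
  R1 -= -4*R0 → (0, -4, -1)  (L[1][0] := -4)
  R2 -= -2*R0 → (0, -16, -5)  (L[2][0] := -2)
[col 1] pivot -4
  R2 -= 4*R1 → (0, 0, -1)  (L[2][1] := 4)

U[2][2] = -1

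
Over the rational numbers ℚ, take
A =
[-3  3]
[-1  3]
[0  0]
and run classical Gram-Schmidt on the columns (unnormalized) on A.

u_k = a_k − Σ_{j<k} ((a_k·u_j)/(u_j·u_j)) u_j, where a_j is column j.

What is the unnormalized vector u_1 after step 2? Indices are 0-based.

Step 1: u_0 = a_0 = (-3, -1, 0).
Step 2: u_1 = a_1 − (-6/5)·u_0 = (-3/5, 9/5, 0).

u_1 = (-3/5, 9/5, 0)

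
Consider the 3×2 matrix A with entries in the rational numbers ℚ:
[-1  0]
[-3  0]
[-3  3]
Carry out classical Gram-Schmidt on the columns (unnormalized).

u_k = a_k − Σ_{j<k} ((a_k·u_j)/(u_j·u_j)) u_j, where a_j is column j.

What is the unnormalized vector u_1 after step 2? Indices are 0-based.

Step 1: u_0 = a_0 = (-1, -3, -3).
Step 2: u_1 = a_1 − (-9/19)·u_0 = (-9/19, -27/19, 30/19).

u_1 = (-9/19, -27/19, 30/19)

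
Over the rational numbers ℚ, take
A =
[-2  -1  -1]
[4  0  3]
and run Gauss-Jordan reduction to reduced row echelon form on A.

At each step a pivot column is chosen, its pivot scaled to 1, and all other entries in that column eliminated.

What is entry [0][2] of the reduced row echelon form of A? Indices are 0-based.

pivot(0,0)=-2: scale R0 → (1, 1/2, 1/2)
  clear (1,0): R1 −= (4)R0 → (0, -2, 1)
pivot(1,1)=-2: scale R1 → (0, 1, -1/2)
  clear (0,1): R0 −= (1/2)R1 → (1, 0, 3/4)

M[0][2] = 3/4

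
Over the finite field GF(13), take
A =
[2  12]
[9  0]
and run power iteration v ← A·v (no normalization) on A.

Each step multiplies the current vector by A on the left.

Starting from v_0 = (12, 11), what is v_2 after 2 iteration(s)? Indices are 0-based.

v_0 = (12, 11).
v_1 = A·v_0 = (0, 4).
v_2 = A·v_1 = (9, 0).

v_2 = (9, 0)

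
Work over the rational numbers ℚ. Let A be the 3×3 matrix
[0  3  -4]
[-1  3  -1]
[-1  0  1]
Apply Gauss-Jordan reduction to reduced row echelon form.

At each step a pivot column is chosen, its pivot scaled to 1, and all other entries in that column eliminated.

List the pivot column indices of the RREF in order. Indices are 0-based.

step 1: exchange rows 0,1
step 1: normalize row 0 (÷-1) = (1, -3, 1)
  row 2: subtract -1×row0 = (0, -3, 2)
step 2: normalize row 1 (÷3) = (0, 1, -4/3)
  row 0: subtract -3×row1 = (1, 0, -3)
  row 2: subtract -3×row1 = (0, 0, -2)
step 3: normalize row 2 (÷-2) = (0, 0, 1)
  row 0: subtract -3×row2 = (1, 0, 0)
  row 1: subtract -4/3×row2 = (0, 1, 0)

pivot columns: 0, 1, 2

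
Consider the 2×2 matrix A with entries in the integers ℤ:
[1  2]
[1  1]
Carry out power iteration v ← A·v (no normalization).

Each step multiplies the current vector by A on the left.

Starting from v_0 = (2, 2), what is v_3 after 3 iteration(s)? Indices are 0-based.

v_3 = (34, 24)

v_0 = (2, 2).
v_1 = A·v_0 = (6, 4).
v_2 = A·v_1 = (14, 10).
v_3 = A·v_2 = (34, 24).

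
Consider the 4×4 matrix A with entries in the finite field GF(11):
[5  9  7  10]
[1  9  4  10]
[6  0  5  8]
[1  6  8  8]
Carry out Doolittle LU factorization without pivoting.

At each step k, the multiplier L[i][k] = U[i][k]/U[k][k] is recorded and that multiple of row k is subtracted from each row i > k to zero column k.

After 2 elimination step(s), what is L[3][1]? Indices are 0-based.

L[3][1] = 7

[col 0] pivot 5
  R1 -= 9*R0 → (0, 5, 7, 8)  (L[1][0] := 9)
  R2 -= 10*R0 → (0, 9, 1, 7)  (L[2][0] := 10)
  R3 -= 9*R0 → (0, 2, 0, 6)  (L[3][0] := 9)
[col 1] pivot 5
  R2 -= 4*R1 → (0, 0, 6, 8)  (L[2][1] := 4)
  R3 -= 7*R1 → (0, 0, 6, 5)  (L[3][1] := 7)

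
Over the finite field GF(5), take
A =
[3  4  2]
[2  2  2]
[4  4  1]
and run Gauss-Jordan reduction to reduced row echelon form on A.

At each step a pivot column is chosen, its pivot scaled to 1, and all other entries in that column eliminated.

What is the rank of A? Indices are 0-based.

rank = 3

[1] R0 /= 3  ⇒  (1, 3, 4)
     R1 -= 2·R0  ⇒  (0, 1, 4)
     R2 -= 4·R0  ⇒  (0, 2, 0)
[2] R1 /= 1  ⇒  (0, 1, 4)
     R0 -= 3·R1  ⇒  (1, 0, 2)
     R2 -= 2·R1  ⇒  (0, 0, 2)
[3] R2 /= 2  ⇒  (0, 0, 1)
     R0 -= 2·R2  ⇒  (1, 0, 0)
     R1 -= 4·R2  ⇒  (0, 1, 0)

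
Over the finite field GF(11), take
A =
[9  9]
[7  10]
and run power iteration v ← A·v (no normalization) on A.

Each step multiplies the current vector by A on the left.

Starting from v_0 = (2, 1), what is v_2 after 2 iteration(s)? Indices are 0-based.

v_2 = (8, 0)

v_0 = (2, 1).
v_1 = A·v_0 = (5, 2).
v_2 = A·v_1 = (8, 0).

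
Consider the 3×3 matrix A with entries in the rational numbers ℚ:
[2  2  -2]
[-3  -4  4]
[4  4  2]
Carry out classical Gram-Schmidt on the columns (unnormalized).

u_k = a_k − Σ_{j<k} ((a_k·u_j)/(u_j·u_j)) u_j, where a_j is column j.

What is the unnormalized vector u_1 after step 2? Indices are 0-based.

u_1 = (-6/29, -20/29, -12/29)

Step 1: u_0 = a_0 = (2, -3, 4).
Step 2: u_1 = a_1 − (32/29)·u_0 = (-6/29, -20/29, -12/29).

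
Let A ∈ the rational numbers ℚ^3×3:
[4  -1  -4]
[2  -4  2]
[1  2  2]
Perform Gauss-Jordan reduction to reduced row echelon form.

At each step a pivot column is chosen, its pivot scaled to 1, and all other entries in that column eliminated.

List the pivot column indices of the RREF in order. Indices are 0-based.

pivot columns: 0, 1, 2

[1] R0 /= 4  ⇒  (1, -1/4, -1)
     R1 -= 2·R0  ⇒  (0, -7/2, 4)
     R2 -= 1·R0  ⇒  (0, 9/4, 3)
[2] R1 /= -7/2  ⇒  (0, 1, -8/7)
     R0 -= -1/4·R1  ⇒  (1, 0, -9/7)
     R2 -= 9/4·R1  ⇒  (0, 0, 39/7)
[3] R2 /= 39/7  ⇒  (0, 0, 1)
     R0 -= -9/7·R2  ⇒  (1, 0, 0)
     R1 -= -8/7·R2  ⇒  (0, 1, 0)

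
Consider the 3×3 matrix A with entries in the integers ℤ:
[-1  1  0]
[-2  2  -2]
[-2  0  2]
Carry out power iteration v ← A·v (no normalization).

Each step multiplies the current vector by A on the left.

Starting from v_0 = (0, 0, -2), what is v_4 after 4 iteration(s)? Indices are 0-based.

v_0 = (0, 0, -2).
v_1 = A·v_0 = (0, 4, -4).
v_2 = A·v_1 = (4, 16, -8).
v_3 = A·v_2 = (12, 40, -24).
v_4 = A·v_3 = (28, 104, -72).

v_4 = (28, 104, -72)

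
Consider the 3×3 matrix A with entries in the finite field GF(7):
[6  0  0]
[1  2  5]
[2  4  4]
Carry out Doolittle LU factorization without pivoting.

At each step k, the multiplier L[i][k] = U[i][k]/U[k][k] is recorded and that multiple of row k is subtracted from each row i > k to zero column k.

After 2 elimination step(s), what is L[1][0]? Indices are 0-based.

L[1][0] = 6

Step 1: pivot at (0,0) is 6.
  row1 ← row1 − (6)·row0  ⇒  L[1][0]=6, U row1=(0, 2, 5)
  row2 ← row2 − (5)·row0  ⇒  L[2][0]=5, U row2=(0, 4, 4)
Step 2: pivot at (1,1) is 2.
  row2 ← row2 − (2)·row1  ⇒  L[2][1]=2, U row2=(0, 0, 1)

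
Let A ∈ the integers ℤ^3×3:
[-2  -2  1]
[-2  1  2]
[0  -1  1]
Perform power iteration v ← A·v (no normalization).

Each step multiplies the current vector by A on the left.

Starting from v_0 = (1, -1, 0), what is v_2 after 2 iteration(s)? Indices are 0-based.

v_2 = (7, -1, 4)

v_0 = (1, -1, 0).
v_1 = A·v_0 = (0, -3, 1).
v_2 = A·v_1 = (7, -1, 4).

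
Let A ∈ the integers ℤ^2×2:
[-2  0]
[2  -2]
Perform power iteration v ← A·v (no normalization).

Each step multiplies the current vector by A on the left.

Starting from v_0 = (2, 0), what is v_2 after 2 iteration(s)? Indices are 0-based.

v_0 = (2, 0).
v_1 = A·v_0 = (-4, 4).
v_2 = A·v_1 = (8, -16).

v_2 = (8, -16)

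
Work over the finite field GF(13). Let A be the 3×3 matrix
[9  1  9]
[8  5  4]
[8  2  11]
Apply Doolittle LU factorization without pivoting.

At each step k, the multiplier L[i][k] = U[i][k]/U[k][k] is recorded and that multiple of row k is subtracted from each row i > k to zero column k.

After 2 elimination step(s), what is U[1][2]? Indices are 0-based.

Step 1: pivot at (0,0) is 9.
  row1 ← row1 − (11)·row0  ⇒  L[1][0]=11, U row1=(0, 7, 9)
  row2 ← row2 − (11)·row0  ⇒  L[2][0]=11, U row2=(0, 4, 3)
Step 2: pivot at (1,1) is 7.
  row2 ← row2 − (8)·row1  ⇒  L[2][1]=8, U row2=(0, 0, 9)

U[1][2] = 9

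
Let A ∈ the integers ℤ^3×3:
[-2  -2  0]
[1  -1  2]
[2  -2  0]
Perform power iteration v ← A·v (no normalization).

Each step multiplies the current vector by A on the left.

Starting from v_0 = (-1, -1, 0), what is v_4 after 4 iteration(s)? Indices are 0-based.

v_0 = (-1, -1, 0).
v_1 = A·v_0 = (4, 0, 0).
v_2 = A·v_1 = (-8, 4, 8).
v_3 = A·v_2 = (8, 4, -24).
v_4 = A·v_3 = (-24, -44, 8).

v_4 = (-24, -44, 8)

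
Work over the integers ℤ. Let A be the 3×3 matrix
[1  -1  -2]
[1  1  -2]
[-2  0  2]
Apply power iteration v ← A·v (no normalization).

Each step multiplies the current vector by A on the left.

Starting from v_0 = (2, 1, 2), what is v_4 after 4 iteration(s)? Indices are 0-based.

v_0 = (2, 1, 2).
v_1 = A·v_0 = (-3, -1, 0).
v_2 = A·v_1 = (-2, -4, 6).
v_3 = A·v_2 = (-10, -18, 16).
v_4 = A·v_3 = (-24, -60, 52).

v_4 = (-24, -60, 52)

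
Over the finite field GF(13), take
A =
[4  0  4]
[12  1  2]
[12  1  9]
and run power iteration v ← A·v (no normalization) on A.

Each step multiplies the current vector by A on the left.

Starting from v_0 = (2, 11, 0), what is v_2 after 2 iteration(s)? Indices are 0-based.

v_0 = (2, 11, 0).
v_1 = A·v_0 = (8, 9, 9).
v_2 = A·v_1 = (3, 6, 4).

v_2 = (3, 6, 4)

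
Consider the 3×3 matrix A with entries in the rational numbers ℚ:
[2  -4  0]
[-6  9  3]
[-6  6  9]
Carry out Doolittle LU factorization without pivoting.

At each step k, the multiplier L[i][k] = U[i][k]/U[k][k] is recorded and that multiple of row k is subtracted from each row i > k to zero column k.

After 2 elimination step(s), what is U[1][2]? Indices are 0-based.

k=0: U[0][0]=2
  eliminate (1,0): mult=-3, new row 1: (0, -3, 3); set L[1][0]=-3
  eliminate (2,0): mult=-3, new row 2: (0, -6, 9); set L[2][0]=-3
k=1: U[1][1]=-3
  eliminate (2,1): mult=2, new row 2: (0, 0, 3); set L[2][1]=2

U[1][2] = 3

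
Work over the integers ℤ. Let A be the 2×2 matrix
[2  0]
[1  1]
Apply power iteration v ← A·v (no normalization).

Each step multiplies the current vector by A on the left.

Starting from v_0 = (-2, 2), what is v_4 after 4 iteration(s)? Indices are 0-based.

v_0 = (-2, 2).
v_1 = A·v_0 = (-4, 0).
v_2 = A·v_1 = (-8, -4).
v_3 = A·v_2 = (-16, -12).
v_4 = A·v_3 = (-32, -28).

v_4 = (-32, -28)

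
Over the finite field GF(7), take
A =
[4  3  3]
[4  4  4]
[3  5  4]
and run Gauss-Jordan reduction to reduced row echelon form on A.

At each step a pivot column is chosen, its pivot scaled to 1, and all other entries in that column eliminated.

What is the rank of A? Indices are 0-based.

rank = 3

pivot(0,0)=4: scale R0 → (1, 6, 6)
  clear (1,0): R1 −= (4)R0 → (0, 1, 1)
  clear (2,0): R2 −= (3)R0 → (0, 1, 0)
pivot(1,1)=1: scale R1 → (0, 1, 1)
  clear (0,1): R0 −= (6)R1 → (1, 0, 0)
  clear (2,1): R2 −= (1)R1 → (0, 0, 6)
pivot(2,2)=6: scale R2 → (0, 0, 1)
  clear (1,2): R1 −= (1)R2 → (0, 1, 0)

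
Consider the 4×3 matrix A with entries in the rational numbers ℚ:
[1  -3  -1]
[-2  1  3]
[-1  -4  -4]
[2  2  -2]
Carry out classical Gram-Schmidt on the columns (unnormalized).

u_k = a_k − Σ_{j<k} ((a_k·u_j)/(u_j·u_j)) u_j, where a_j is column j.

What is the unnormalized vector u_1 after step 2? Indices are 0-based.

u_1 = (-33/10, 8/5, -37/10, 7/5)

Step 1: u_0 = a_0 = (1, -2, -1, 2).
Step 2: u_1 = a_1 − (3/10)·u_0 = (-33/10, 8/5, -37/10, 7/5).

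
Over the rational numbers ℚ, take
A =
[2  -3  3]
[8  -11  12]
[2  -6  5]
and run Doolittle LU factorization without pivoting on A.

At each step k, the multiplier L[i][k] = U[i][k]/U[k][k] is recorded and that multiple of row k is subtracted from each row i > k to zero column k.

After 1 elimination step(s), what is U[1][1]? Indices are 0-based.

U[1][1] = 1

Step 1: pivot at (0,0) is 2.
  row1 ← row1 − (4)·row0  ⇒  L[1][0]=4, U row1=(0, 1, 0)
  row2 ← row2 − (1)·row0  ⇒  L[2][0]=1, U row2=(0, -3, 2)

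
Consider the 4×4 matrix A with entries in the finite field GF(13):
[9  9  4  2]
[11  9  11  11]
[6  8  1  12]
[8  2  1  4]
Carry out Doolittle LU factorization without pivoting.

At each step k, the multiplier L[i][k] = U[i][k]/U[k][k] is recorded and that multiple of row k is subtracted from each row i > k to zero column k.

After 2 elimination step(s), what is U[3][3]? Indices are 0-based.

Step 1: pivot at (0,0) is 9.
  row1 ← row1 − (7)·row0  ⇒  L[1][0]=7, U row1=(0, 11, 9, 10)
  row2 ← row2 − (5)·row0  ⇒  L[2][0]=5, U row2=(0, 2, 7, 2)
  row3 ← row3 − (11)·row0  ⇒  L[3][0]=11, U row3=(0, 7, 9, 8)
Step 2: pivot at (1,1) is 11.
  row2 ← row2 − (12)·row1  ⇒  L[2][1]=12, U row2=(0, 0, 3, 12)
  row3 ← row3 − (3)·row1  ⇒  L[3][1]=3, U row3=(0, 0, 8, 4)

U[3][3] = 4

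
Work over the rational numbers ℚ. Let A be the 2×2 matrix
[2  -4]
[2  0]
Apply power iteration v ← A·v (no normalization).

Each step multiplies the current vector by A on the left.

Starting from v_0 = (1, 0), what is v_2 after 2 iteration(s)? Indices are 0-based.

v_2 = (-4, 4)

v_0 = (1, 0).
v_1 = A·v_0 = (2, 2).
v_2 = A·v_1 = (-4, 4).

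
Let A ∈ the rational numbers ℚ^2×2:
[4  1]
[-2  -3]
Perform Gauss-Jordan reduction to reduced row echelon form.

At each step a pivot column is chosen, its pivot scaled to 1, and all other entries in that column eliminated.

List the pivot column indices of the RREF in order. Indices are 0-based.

pivot columns: 0, 1

step 1: normalize row 0 (÷4) = (1, 1/4)
  row 1: subtract -2×row0 = (0, -5/2)
step 2: normalize row 1 (÷-5/2) = (0, 1)
  row 0: subtract 1/4×row1 = (1, 0)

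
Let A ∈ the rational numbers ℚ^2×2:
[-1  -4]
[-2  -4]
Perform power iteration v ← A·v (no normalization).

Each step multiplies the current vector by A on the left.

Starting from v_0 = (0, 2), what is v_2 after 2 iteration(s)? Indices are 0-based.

v_2 = (40, 48)

v_0 = (0, 2).
v_1 = A·v_0 = (-8, -8).
v_2 = A·v_1 = (40, 48).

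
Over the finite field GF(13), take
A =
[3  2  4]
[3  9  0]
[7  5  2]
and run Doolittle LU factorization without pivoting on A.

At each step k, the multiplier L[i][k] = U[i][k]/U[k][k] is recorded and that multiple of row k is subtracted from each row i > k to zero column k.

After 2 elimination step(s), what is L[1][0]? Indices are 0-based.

[col 0] pivot 3
  R1 -= 1*R0 → (0, 7, 9)  (L[1][0] := 1)
  R2 -= 11*R0 → (0, 9, 10)  (L[2][0] := 11)
[col 1] pivot 7
  R2 -= 5*R1 → (0, 0, 4)  (L[2][1] := 5)

L[1][0] = 1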